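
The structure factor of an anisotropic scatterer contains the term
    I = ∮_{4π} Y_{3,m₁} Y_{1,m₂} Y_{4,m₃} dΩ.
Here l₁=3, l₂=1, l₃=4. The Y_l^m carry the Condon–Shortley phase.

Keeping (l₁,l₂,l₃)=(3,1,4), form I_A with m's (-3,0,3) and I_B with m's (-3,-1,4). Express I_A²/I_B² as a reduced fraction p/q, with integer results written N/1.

1/4

Same 3,1,4: normalisation and zero-m 3j drop out of the ratio.
A: Δ: 0! 6! 2! / 9! → 1/252; sum: t=0:+1/720 = 1/720; 3j²(3 1 4; -3 0 3) = Δ·Π!·Σ² = 1/36  (sign -1)
B: Δ: 0! 6! 2! / 9! → 1/252; sum: t=0:+1/1440 = 1/1440; 3j²(3 1 4; -3 -1 4) = Δ·Π!·Σ² = 1/9  (sign +1)
I_A²/I_B² = (1/36)/(1/9) = 1/4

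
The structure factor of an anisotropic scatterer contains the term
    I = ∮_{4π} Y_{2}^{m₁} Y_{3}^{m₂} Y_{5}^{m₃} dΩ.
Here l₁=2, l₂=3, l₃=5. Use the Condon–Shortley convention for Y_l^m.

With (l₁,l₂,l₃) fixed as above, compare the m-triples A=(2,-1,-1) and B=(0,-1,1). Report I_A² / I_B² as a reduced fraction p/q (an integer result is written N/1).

Shared (l₁,l₂,l₃)=(2,3,5): N and (l;000)² cancel in I_A²/I_B².
A: Δ = 0!·4!·6!/11! = 1/2310; Racah Σ t=0..0: t=0:+1/1152 = 1/1152; ⇒ 3j(2 3 5; 2 -1 -1)² = 1/154, sgn +1
B: Δ = 0!·4!·6!/11! = 1/2310; Racah Σ t=0..0: t=0:+1/192 = 1/192; ⇒ 3j(2 3 5; 0 -1 1)² = 3/77, sgn +1
I_A²/I_B² = (1/154)/(3/77) = 1/6

1/6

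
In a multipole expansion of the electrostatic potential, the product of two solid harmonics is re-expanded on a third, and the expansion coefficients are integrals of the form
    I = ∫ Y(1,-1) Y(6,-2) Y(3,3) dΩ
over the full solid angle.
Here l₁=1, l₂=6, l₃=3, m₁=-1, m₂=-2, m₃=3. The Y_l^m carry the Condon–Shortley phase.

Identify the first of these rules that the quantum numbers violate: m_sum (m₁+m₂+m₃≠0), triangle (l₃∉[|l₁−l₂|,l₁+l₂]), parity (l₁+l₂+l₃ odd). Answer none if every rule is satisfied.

triangle

m₁+m₂+m₃ = -1 − 2 + 3 = 0  ✓
triangle: |1−6|=5 ≤ l₃=3 ≤ 1+6=7  ✗
parity: l₁+l₂+l₃ = 10 is even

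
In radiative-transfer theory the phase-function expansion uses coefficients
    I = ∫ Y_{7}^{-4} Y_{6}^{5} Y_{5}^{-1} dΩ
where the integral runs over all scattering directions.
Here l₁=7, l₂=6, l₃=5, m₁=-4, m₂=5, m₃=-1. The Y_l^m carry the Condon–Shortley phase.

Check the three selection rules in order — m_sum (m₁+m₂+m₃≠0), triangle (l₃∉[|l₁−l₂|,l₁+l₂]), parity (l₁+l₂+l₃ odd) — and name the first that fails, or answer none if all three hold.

azimuthal sum: -4 + 5 − 1 = 0  ✓
1 ≤ 5 ≤ 13 (triangle on l)  ✓
L = 7 + 6 + 5 = 18 (even)  ✓

none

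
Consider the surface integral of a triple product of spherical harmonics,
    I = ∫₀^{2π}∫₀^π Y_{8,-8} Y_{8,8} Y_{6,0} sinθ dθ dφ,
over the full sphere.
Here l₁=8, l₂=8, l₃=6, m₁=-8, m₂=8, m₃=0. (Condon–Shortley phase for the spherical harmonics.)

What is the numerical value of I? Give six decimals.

-0.093099

Rules hold: Σm=0, L=22 even, 0≤6≤16.
N = 17·17·13 = 3757
Δ = 10!·6!·6!/23! = 1/13742520792
Racah Σ t=2..8: t=2:+1/41803776000 t=3:−1/435456000 t=4:+1/39813120 t=5:−1/18662400 t=6:+1/39813120 t=7:−1/435456000 t=8:+1/41803776000 = -11/1393459200
⇒ 3j(8 8 6; 0 0 0)² = 600/96577, sgn -1
Racah Σ t=10..10: t=10:+1/1881169920000 = 1/1881169920000
⇒ 3j(8 8 6; -8 8 0)² = 104/22287, sgn +1
4πI² = N·(3j₀)²·(3jₘ)² = 20800/190969
I = -1·√(0.108918/4π) = -0.09309906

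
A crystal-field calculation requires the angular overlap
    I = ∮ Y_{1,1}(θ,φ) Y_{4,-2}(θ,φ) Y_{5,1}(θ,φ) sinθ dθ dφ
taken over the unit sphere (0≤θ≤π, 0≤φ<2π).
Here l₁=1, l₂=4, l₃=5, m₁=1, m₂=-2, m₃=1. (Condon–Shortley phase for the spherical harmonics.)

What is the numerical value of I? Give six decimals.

-0.120286

Checks pass: Σm=0; 10 even; l₃=5∈[3,5].
(2·1+1)(2·4+1)(2·5+1) = 297
Δ: 0! 2! 8! / 11! → 1/495
sum: t=0:+1/576 = 1/576
3j²(1 4 5; 0 0 0) = Δ·Π!·Σ² = 5/99  (sign -1)
sum: t=0:+1/2880 = 1/2880
3j²(1 4 5; 1 -2 1) = Δ·Π!·Σ² = 2/165  (sign +1)
combine: 4πI² = 297·5/99·2/165 = 2/11
take √, sign -1: I = -0.12028562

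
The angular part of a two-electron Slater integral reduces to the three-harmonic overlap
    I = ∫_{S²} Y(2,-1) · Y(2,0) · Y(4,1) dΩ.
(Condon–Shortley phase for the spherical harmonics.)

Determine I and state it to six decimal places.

-0.220728

Checks pass: Σm=0; 8 even; l₃=4∈[0,4].
(2·2+1)(2·2+1)(2·4+1) = 225
Δ: 0! 4! 4! / 9! → 1/630
sum: t=0:+1/16 = 1/16
3j²(2 2 4; 0 0 0) = Δ·Π!·Σ² = 2/35  (sign +1)
sum: t=0:+1/24 = 1/24
3j²(2 2 4; -1 0 1) = Δ·Π!·Σ² = 1/21  (sign -1)
combine: 4πI² = 225·2/35·1/21 = 30/49
take √, sign -1: I = -0.22072812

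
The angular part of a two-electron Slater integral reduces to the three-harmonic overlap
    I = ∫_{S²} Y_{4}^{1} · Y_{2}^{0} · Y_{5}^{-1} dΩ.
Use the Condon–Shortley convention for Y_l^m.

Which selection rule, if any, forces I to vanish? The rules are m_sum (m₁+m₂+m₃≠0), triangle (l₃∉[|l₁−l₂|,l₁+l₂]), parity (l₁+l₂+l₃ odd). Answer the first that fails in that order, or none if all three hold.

Σmᵢ = 0  ✓
l₃∈[|l₁−l₂|,l₁+l₂]=[2,6], have l₃=5  ✓
Σlᵢ = 11 ⇒ odd  ✗

parity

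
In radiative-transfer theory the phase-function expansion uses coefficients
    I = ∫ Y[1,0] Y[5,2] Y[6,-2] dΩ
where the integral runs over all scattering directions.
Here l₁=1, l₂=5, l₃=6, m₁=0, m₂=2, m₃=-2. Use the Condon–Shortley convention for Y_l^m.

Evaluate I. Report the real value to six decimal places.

Checks pass: Σm=0; 12 even; l₃=6∈[4,6].
(2·1+1)(2·5+1)(2·6+1) = 429
Δ: 0! 2! 10! / 13! → 1/858
sum: t=0:+1/14400 = 1/14400
3j²(1 5 6; 0 0 0) = Δ·Π!·Σ² = 6/143  (sign +1)
sum: t=0:+1/30240 = 1/30240
3j²(1 5 6; 0 2 -2) = Δ·Π!·Σ² = 16/429  (sign +1)
combine: 4πI² = 429·6/143·16/429 = 96/143
take √, sign +1: I = 0.23113338

0.231133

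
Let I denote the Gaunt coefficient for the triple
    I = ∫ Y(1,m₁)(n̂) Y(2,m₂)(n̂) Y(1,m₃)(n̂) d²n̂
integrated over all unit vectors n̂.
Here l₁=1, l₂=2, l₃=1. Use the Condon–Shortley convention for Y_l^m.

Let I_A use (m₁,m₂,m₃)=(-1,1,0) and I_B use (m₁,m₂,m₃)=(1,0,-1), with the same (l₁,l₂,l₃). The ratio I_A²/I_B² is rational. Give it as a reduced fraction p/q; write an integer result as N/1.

l's match ⇒ only the (l;m) 3-j factors differ between A and B.
A: triangle coeff Δ(1,2,1) = 1/30; Σ_t [2,2]: t=2:+1/2 = 1/2; (3j)²=1/10 [(1 2 1; -1 1 0)], sign=-1
B: triangle coeff Δ(1,2,1) = 1/30; Σ_t [0,0]: t=0:+1/4 = 1/4; (3j)²=1/30 [(1 2 1; 1 0 -1)], sign=+1
I_A²/I_B² = (1/10)/(1/30) = 3/1

3/1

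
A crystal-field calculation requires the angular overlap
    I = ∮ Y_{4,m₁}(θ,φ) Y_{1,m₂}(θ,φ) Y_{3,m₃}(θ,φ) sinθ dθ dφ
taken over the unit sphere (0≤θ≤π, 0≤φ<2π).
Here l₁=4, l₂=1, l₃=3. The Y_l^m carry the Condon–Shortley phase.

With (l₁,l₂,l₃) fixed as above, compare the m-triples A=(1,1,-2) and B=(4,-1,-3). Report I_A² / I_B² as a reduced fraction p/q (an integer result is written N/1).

Same 4,1,3: normalisation and zero-m 3j drop out of the ratio.
A: Δ: 2! 6! 0! / 9! → 1/252; sum: t=2:+1/240 = 1/240; 3j²(4 1 3; 1 1 -2) = Δ·Π!·Σ² = 1/84  (sign -1)
B: Δ: 2! 6! 0! / 9! → 1/252; sum: t=0:+1/1440 = 1/1440; 3j²(4 1 3; 4 -1 -3) = Δ·Π!·Σ² = 1/9  (sign +1)
I_A²/I_B² = (1/84)/(1/9) = 3/28

3/28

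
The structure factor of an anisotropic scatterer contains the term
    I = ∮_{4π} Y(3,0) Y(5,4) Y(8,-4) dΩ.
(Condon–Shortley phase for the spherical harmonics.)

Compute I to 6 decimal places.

0.124544

Checks pass: Σm=0; 16 even; l₃=8∈[2,8].
(2·3+1)(2·5+1)(2·8+1) = 1309
Δ: 0! 6! 10! / 17! → 1/136136
sum: t=0:+1/518400 = 1/518400
3j²(3 5 8; 0 0 0) = Δ·Π!·Σ² = 56/2431  (sign +1)
sum: t=0:+1/13063680 = 1/13063680
3j²(3 5 8; 0 4 -4) = Δ·Π!·Σ² = 10/1547  (sign +1)
combine: 4πI² = 1309·56/2431·10/1547 = 560/2873
take √, sign +1: I = 0.12454356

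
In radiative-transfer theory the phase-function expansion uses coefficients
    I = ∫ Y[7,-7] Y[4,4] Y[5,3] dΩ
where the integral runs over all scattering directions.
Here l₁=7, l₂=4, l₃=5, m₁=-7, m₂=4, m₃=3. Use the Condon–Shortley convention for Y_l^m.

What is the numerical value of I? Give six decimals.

0.144075

m-sum 0 ✓  L=16 even ✓  3≤5≤11 ✓
Π(2lᵢ+1) = 15×9×11 = 1485
triangle coeff Δ(7,4,5) = 1/6126120
Σ_t [2,4]: t=2:+1/69120 t=3:−1/20736 t=4:+1/69120 = -1/51840
(3j)²=280/21879 [(7 4 5; 0 0 0)], sign=+1
Σ_t [6,6]: t=6:+1/58060800 = 1/58060800
(3j)²=7/510 [(7 4 5; -7 4 3)], sign=+1
⇒ 4πI² = 980/3757
I = (+1)√(980/3757/(4π)) = 0.14407463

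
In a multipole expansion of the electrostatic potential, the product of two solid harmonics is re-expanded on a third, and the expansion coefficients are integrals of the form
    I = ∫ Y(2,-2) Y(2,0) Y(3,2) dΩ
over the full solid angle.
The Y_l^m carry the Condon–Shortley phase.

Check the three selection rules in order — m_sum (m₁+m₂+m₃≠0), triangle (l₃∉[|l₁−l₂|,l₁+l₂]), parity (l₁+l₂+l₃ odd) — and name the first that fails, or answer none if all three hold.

Σmᵢ = 0  ✓
l₃∈[|l₁−l₂|,l₁+l₂]=[0,4], have l₃=3  ✓
Σlᵢ = 7 ⇒ odd  ✗

parity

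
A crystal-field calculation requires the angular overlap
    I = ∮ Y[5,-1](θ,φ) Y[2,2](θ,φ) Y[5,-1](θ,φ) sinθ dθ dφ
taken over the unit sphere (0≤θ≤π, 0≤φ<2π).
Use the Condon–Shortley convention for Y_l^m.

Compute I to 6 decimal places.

m-sum 0 ✓  L=12 even ✓  3≤5≤7 ✓
Π(2lᵢ+1) = 11×5×11 = 605
triangle coeff Δ(5,2,5) = 1/38610
Σ_t [0,2]: t=0:+1/2880 t=1:−1/576 t=2:+1/2880 = -1/960
(3j)²=10/429 [(5 2 5; 0 0 0)], sign=+1
Σ_t [2,2]: t=2:+1/2304 = 1/2304
(3j)²=5/143 [(5 2 5; -1 2 -1)], sign=+1
⇒ 4πI² = 250/507
I = (+1)√(250/507/(4π)) = 0.19808933

0.198089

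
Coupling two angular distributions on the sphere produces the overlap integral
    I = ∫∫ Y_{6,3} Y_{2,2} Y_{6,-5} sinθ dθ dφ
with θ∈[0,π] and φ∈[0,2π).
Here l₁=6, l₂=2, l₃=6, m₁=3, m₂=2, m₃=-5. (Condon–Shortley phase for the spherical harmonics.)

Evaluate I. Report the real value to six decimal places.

m-sum 0 ✓  L=14 even ✓  4≤6≤8 ✓
Π(2lᵢ+1) = 13×5×13 = 845
triangle coeff Δ(6,2,6) = 1/90090
Σ_t [0,2]: t=0:+1/69120 t=1:−1/14400 t=2:+1/69120 = -7/172800
(3j)²=14/715 [(6 2 6; 0 0 0)], sign=-1
Σ_t [2,2]: t=2:+1/1451520 = 1/1451520
(3j)²=1/91 [(6 2 6; 3 2 -5)], sign=-1
⇒ 4πI² = 2/11
I = (+1)√(2/11/(4π)) = 0.12028562

0.120286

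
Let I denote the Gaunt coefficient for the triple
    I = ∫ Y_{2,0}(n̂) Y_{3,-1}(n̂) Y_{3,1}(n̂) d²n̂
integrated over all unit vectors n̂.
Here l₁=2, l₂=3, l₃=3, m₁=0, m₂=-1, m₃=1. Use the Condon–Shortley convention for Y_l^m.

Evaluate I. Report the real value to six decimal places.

m-sum 0 ✓  L=8 even ✓  1≤3≤5 ✓
Π(2lᵢ+1) = 5×7×7 = 245
triangle coeff Δ(2,3,3) = 1/3780
Σ_t [0,2]: t=0:+1/24 t=1:−1/4 t=2:+1/24 = -1/6
(3j)²=4/105 [(2 3 3; 0 0 0)], sign=+1
Σ_t [0,2]: t=0:+1/16 t=1:−1/6 t=2:+1/96 = -3/32
(3j)²=3/140 [(2 3 3; 0 -1 1)], sign=-1
⇒ 4πI² = 1/5
I = (-1)√(1/5/(4π)) = -0.12615663

-0.126157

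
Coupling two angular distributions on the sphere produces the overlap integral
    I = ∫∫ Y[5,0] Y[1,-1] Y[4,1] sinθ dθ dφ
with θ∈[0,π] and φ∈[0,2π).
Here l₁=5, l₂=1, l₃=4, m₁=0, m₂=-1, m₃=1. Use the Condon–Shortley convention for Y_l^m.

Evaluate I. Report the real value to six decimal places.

0.155288

Checks pass: Σm=0; 10 even; l₃=4∈[4,6].
(2·5+1)(2·1+1)(2·4+1) = 297
Δ: 2! 8! 0! / 11! → 1/495
sum: t=1:−1/576 = -1/576
3j²(5 1 4; 0 0 0) = Δ·Π!·Σ² = 5/99  (sign -1)
sum: t=0:+1/1440 = 1/1440
3j²(5 1 4; 0 -1 1) = Δ·Π!·Σ² = 2/99  (sign -1)
combine: 4πI² = 297·5/99·2/99 = 10/33
take √, sign +1: I = 0.15528807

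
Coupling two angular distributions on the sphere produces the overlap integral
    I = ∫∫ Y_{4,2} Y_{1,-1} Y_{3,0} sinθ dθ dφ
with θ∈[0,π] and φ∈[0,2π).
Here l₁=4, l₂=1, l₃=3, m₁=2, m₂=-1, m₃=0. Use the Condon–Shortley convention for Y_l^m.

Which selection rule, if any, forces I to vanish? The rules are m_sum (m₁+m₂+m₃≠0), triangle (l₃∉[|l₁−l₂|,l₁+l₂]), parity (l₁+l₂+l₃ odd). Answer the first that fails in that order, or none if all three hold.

azimuthal sum: 2 − 1 + 0 = 1  ✗
3 ≤ 3 ≤ 5 (triangle on l)
L = 4 + 1 + 3 = 8 (even)

m_sum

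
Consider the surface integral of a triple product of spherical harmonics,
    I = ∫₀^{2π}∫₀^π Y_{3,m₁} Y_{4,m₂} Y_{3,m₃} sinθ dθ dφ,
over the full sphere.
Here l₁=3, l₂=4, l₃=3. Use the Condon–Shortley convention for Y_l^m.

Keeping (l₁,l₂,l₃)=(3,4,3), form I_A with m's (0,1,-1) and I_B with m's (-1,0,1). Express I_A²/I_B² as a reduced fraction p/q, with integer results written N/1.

l's match ⇒ only the (l;m) 3-j factors differ between A and B.
A: triangle coeff Δ(3,4,3) = 1/34650; Σ_t [1,3]: t=1:−1/288 t=2:+1/24 t=3:−1/48 = 5/288; (3j)²=5/462 [(3 4 3; 0 1 -1)], sign=+1
B: triangle coeff Δ(3,4,3) = 1/34650; Σ_t [2,4]: t=2:+1/32 t=3:−1/36 t=4:+1/1152 = 5/1152; (3j)²=1/1386 [(3 4 3; -1 0 1)], sign=+1
I_A²/I_B² = (5/462)/(1/1386) = 15/1

15/1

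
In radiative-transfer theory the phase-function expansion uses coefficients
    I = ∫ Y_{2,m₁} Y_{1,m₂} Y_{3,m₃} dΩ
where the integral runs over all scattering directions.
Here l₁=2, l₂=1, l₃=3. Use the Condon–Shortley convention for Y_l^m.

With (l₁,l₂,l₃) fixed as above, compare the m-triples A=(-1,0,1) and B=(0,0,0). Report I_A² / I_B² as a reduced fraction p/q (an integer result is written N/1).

Shared (l₁,l₂,l₃)=(2,1,3): N and (l;000)² cancel in I_A²/I_B².
A: Δ = 0!·4!·2!/7! = 1/105; Racah Σ t=0..0: t=0:+1/6 = 1/6; ⇒ 3j(2 1 3; -1 0 1)² = 8/105, sgn +1
B: Δ = 0!·4!·2!/7! = 1/105; Racah Σ t=0..0: t=0:+1/4 = 1/4; ⇒ 3j(2 1 3; 0 0 0)² = 3/35, sgn -1
I_A²/I_B² = (8/105)/(3/35) = 8/9

8/9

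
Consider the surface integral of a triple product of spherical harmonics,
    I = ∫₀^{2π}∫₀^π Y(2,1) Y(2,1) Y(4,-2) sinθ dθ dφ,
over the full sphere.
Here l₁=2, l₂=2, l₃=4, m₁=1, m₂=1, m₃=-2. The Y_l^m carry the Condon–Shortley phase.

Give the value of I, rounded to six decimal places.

0.254875

m-sum 0 ✓  L=8 even ✓  0≤4≤4 ✓
Π(2lᵢ+1) = 5×5×9 = 225
triangle coeff Δ(2,2,4) = 1/630
Σ_t [0,0]: t=0:+1/16 = 1/16
(3j)²=2/35 [(2 2 4; 0 0 0)], sign=+1
Σ_t [0,0]: t=0:+1/36 = 1/36
(3j)²=4/63 [(2 2 4; 1 1 -2)], sign=+1
⇒ 4πI² = 40/49
I = (+1)√(40/49/(4π)) = 0.25487487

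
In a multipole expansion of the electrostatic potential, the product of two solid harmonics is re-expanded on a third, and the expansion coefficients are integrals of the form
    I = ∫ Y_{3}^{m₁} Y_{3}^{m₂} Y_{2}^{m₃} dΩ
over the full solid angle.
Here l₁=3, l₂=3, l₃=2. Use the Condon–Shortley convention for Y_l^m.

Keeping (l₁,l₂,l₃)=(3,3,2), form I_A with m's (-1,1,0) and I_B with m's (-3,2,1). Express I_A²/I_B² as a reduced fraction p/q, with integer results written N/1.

Same 3,3,2: normalisation and zero-m 3j drop out of the ratio.
A: Δ: 4! 2! 2! / 9! → 1/3780; sum: t=2:+1/16 t=3:−1/6 t=4:+1/96 = -3/32; 3j²(3 3 2; -1 1 0) = Δ·Π!·Σ² = 3/140  (sign -1)
B: Δ: 4! 2! 2! / 9! → 1/3780; sum: t=4:+1/48 = 1/48; 3j²(3 3 2; -3 2 1) = Δ·Π!·Σ² = 5/84  (sign -1)
I_A²/I_B² = (3/140)/(5/84) = 9/25

9/25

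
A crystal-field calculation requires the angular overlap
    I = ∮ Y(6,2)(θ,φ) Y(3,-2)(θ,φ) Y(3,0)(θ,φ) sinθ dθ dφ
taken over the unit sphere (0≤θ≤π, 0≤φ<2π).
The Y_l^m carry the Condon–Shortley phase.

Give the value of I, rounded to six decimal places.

0.177420

Checks pass: Σm=0; 12 even; l₃=3∈[3,9].
(2·6+1)(2·3+1)(2·3+1) = 637
Δ: 6! 6! 0! / 13! → 1/12012
sum: t=3:−1/1296 = -1/1296
3j²(6 3 3; 0 0 0) = Δ·Π!·Σ² = 100/3003  (sign +1)
sum: t=1:−1/4320 = -1/4320
3j²(6 3 3; 2 -2 0) = Δ·Π!·Σ² = 8/429  (sign +1)
combine: 4πI² = 637·100/3003·8/429 = 5600/14157
take √, sign +1: I = 0.17742036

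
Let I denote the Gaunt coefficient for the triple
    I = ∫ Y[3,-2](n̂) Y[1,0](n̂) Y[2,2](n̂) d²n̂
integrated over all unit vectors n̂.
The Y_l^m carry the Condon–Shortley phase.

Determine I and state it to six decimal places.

0.184674

m-sum 0 ✓  L=6 even ✓  2≤2≤4 ✓
Π(2lᵢ+1) = 7×3×5 = 105
triangle coeff Δ(3,1,2) = 1/105
Σ_t [1,1]: t=1:−1/4 = -1/4
(3j)²=3/35 [(3 1 2; 0 0 0)], sign=-1
Σ_t [1,1]: t=1:−1/24 = -1/24
(3j)²=1/21 [(3 1 2; -2 0 2)], sign=-1
⇒ 4πI² = 3/7
I = (+1)√(3/7/(4π)) = 0.18467439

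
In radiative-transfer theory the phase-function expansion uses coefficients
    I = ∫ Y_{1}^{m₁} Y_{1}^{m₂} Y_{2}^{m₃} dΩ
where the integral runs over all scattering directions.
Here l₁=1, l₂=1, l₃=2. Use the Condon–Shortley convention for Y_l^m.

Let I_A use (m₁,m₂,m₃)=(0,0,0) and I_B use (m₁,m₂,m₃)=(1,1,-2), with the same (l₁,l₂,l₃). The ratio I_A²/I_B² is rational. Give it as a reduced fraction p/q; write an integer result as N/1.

Same 1,1,2: normalisation and zero-m 3j drop out of the ratio.
A: Δ: 0! 2! 2! / 5! → 1/30; sum: t=0:+1/1 = 1/1; 3j²(1 1 2; 0 0 0) = Δ·Π!·Σ² = 2/15  (sign +1)
B: Δ: 0! 2! 2! / 5! → 1/30; sum: t=0:+1/4 = 1/4; 3j²(1 1 2; 1 1 -2) = Δ·Π!·Σ² = 1/5  (sign +1)
I_A²/I_B² = (2/15)/(1/5) = 2/3

2/3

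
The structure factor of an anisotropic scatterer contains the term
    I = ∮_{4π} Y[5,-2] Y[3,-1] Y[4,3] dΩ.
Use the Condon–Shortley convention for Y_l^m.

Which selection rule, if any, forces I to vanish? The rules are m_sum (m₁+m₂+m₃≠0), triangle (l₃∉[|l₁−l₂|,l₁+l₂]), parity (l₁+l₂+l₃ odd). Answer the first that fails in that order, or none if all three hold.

azimuthal sum: -2 − 1 + 3 = 0  ✓
2 ≤ 4 ≤ 8 (triangle on l)  ✓
L = 5 + 3 + 4 = 12 (even)  ✓

none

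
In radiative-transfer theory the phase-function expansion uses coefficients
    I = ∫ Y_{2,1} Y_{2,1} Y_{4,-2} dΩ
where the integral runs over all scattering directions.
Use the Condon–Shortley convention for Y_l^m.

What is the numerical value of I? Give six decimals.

0.254875

m-sum 0 ✓  L=8 even ✓  0≤4≤4 ✓
Π(2lᵢ+1) = 5×5×9 = 225
triangle coeff Δ(2,2,4) = 1/630
Σ_t [0,0]: t=0:+1/16 = 1/16
(3j)²=2/35 [(2 2 4; 0 0 0)], sign=+1
Σ_t [0,0]: t=0:+1/36 = 1/36
(3j)²=4/63 [(2 2 4; 1 1 -2)], sign=+1
⇒ 4πI² = 40/49
I = (+1)√(40/49/(4π)) = 0.25487487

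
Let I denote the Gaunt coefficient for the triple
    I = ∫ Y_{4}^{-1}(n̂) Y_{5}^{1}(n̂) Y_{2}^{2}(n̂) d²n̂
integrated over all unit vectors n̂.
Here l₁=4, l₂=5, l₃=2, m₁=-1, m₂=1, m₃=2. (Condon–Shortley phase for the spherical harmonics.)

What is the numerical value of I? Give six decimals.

0.000000

m-sum = -1 + 1 + 2 = 2 ≠ 0 ⇒ I = 0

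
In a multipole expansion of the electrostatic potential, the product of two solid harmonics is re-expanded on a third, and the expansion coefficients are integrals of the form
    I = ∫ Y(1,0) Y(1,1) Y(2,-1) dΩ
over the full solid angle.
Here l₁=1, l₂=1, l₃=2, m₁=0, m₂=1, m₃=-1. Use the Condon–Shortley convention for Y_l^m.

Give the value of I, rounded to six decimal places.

-0.218510

Checks pass: Σm=0; 4 even; l₃=2∈[0,2].
(2·1+1)(2·1+1)(2·2+1) = 45
Δ: 0! 2! 2! / 5! → 1/30
sum: t=0:+1/1 = 1/1
3j²(1 1 2; 0 0 0) = Δ·Π!·Σ² = 2/15  (sign +1)
sum: t=0:+1/2 = 1/2
3j²(1 1 2; 0 1 -1) = Δ·Π!·Σ² = 1/10  (sign -1)
combine: 4πI² = 45·2/15·1/10 = 3/5
take √, sign -1: I = -0.21850969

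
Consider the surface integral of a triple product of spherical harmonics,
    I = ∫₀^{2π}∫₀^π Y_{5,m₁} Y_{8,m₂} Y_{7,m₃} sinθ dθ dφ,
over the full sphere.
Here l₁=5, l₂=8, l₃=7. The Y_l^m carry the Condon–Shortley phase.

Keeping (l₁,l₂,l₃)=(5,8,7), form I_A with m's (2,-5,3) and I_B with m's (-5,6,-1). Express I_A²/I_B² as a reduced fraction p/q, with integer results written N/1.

Same 5,8,7: normalisation and zero-m 3j drop out of the ratio.
A: Δ: 6! 4! 10! / 21! → 1/814773960; sum: t=0:+1/130636800 t=1:−1/38707200 t=2:+1/104509440 t=3:−1/3135283200 = -1/111974400; 3j²(5 8 7; 2 -5 3) = Δ·Π!·Σ² = 28/2907  (sign -1)
B: Δ: 6! 4! 10! / 21! → 1/814773960; sum: t=6:+1/1393459200 = 1/1393459200; 3j²(5 8 7; -5 6 -1) = Δ·Π!·Σ² = 15/1292  (sign +1)
I_A²/I_B² = (28/2907)/(15/1292) = 112/135

112/135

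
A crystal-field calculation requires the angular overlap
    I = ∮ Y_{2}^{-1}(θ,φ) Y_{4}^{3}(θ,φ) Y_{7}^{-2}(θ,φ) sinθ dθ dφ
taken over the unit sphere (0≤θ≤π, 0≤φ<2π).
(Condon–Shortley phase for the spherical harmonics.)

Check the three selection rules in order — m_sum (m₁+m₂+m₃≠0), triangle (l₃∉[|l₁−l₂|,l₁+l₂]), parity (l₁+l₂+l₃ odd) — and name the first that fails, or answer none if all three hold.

triangle

Σmᵢ = 0  ✓
l₃∈[|l₁−l₂|,l₁+l₂]=[2,6], have l₃=7  ✗
Σlᵢ = 13 ⇒ odd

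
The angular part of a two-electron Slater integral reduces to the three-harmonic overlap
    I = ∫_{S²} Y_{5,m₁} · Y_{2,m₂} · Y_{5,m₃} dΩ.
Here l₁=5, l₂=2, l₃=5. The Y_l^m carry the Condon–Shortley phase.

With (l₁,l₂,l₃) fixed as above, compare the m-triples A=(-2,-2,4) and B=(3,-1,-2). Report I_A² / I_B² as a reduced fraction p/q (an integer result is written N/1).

l's match ⇒ only the (l;m) 3-j factors differ between A and B.
A: triangle coeff Δ(5,2,5) = 1/38610; Σ_t [0,0]: t=0:+1/20160 = 1/20160; (3j)²=12/715 [(5 2 5; -2 -2 4)], sign=-1
B: triangle coeff Δ(5,2,5) = 1/38610; Σ_t [0,1]: t=0:+1/2880 t=1:−1/10080 = 1/4032; (3j)²=10/429 [(5 2 5; 3 -1 -2)], sign=-1
I_A²/I_B² = (12/715)/(10/429) = 18/25

18/25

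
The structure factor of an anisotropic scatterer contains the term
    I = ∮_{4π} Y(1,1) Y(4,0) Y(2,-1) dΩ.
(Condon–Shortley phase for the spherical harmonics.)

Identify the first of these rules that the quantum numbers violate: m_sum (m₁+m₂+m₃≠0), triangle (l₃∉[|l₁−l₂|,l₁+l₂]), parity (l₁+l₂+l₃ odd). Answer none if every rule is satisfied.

Σmᵢ = 0  ✓
l₃∈[|l₁−l₂|,l₁+l₂]=[3,5], have l₃=2  ✗
Σlᵢ = 7 ⇒ odd

triangle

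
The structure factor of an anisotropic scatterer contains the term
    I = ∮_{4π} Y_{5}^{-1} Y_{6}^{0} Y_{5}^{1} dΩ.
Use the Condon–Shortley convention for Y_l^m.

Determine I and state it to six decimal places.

-0.036818

Rules hold: Σm=0, L=16 even, 1≤5≤11.
N = 11·13·11 = 1573
Δ = 6!·4!·6!/17! = 1/28588560
Racah Σ t=1..5: t=1:−1/345600 t=2:+1/13824 t=3:−1/5184 t=4:+1/13824 t=5:−1/345600 = -7/129600
⇒ 3j(5 6 5; 0 0 0)² = 80/7293, sgn +1
Racah Σ t=2..6: t=2:+1/55296 t=3:−1/7776 t=4:+1/9216 t=5:−1/86400 t=6:+1/12441600 = -7/518400
⇒ 3j(5 6 5; -1 0 1)² = 12/12155, sgn -1
4πI² = N·(3j₀)²·(3jₘ)² = 64/3757
I = -1·√(0.0170349/4π) = -0.03681836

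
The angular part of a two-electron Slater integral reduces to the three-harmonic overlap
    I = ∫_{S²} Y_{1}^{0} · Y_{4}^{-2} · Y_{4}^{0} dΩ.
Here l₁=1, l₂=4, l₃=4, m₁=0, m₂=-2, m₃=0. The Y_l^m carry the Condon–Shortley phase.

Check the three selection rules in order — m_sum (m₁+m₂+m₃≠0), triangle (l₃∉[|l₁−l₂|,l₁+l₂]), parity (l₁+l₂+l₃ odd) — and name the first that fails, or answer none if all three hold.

m_sum

Σmᵢ = -2  ✗
l₃∈[|l₁−l₂|,l₁+l₂]=[3,5], have l₃=4
Σlᵢ = 9 ⇒ odd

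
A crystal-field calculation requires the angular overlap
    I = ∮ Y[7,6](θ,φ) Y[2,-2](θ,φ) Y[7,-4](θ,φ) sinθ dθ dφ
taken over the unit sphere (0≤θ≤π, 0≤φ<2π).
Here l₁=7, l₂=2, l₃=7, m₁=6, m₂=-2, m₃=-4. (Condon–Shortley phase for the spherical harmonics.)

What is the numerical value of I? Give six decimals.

Rules hold: Σm=0, L=16 even, 5≤7≤9.
N = 15·5·15 = 1125
Δ = 2!·12!·2!/17! = 1/185640
Racah Σ t=0..2: t=0:+1/2419200 t=1:−1/518400 t=2:+1/2419200 = -1/907200
⇒ 3j(7 2 7; 0 0 0)² = 56/3315, sgn +1
Racah Σ t=0..0: t=0:+1/159667200 = 1/159667200
⇒ 3j(7 2 7; 6 -2 -4)² = 9/1190, sgn -1
4πI² = N·(3j₀)²·(3jₘ)² = 540/3757
I = -1·√(0.143732/4π) = -0.10694768

-0.106948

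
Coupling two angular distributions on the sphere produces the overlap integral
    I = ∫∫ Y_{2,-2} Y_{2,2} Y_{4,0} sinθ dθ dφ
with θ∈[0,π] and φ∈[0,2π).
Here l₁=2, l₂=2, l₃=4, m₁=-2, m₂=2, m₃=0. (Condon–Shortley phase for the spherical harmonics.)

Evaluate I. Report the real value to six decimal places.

Checks pass: Σm=0; 8 even; l₃=4∈[0,4].
(2·2+1)(2·2+1)(2·4+1) = 225
Δ: 0! 4! 4! / 9! → 1/630
sum: t=0:+1/16 = 1/16
3j²(2 2 4; 0 0 0) = Δ·Π!·Σ² = 2/35  (sign +1)
sum: t=0:+1/576 = 1/576
3j²(2 2 4; -2 2 0) = Δ·Π!·Σ² = 1/630  (sign +1)
combine: 4πI² = 225·2/35·1/630 = 1/49
take √, sign +1: I = 0.04029926

0.040299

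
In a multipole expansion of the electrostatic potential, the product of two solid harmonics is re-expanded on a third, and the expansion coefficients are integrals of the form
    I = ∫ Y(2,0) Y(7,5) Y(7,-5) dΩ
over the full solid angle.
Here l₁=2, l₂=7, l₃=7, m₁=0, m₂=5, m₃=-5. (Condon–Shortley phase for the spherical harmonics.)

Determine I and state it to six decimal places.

m-sum 0 ✓  L=16 even ✓  5≤7≤9 ✓
Π(2lᵢ+1) = 5×15×15 = 1125
triangle coeff Δ(2,7,7) = 1/185640
Σ_t [0,2]: t=0:+1/2419200 t=1:−1/518400 t=2:+1/2419200 = -1/907200
(3j)²=56/3315 [(2 7 7; 0 0 0)], sign=+1
Σ_t [0,2]: t=0:+1/1916006400 t=1:−1/39916800 t=2:+1/29030400 = 19/1916006400
(3j)²=361/185640 [(2 7 7; 0 5 -5)], sign=+1
⇒ 4πI² = 1805/48841
I = (+1)√(1805/48841/(4π)) = 0.05423022

0.054230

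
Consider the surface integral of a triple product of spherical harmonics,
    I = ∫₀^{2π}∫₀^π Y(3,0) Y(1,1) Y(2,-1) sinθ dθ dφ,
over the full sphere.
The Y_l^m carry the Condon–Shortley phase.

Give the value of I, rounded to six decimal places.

0.143048

Checks pass: Σm=0; 6 even; l₃=2∈[2,4].
(2·3+1)(2·1+1)(2·2+1) = 105
Δ: 2! 4! 0! / 7! → 1/105
sum: t=1:−1/4 = -1/4
3j²(3 1 2; 0 0 0) = Δ·Π!·Σ² = 3/35  (sign -1)
sum: t=2:+1/12 = 1/12
3j²(3 1 2; 0 1 -1) = Δ·Π!·Σ² = 1/35  (sign -1)
combine: 4πI² = 105·3/35·1/35 = 9/35
take √, sign +1: I = 0.14304817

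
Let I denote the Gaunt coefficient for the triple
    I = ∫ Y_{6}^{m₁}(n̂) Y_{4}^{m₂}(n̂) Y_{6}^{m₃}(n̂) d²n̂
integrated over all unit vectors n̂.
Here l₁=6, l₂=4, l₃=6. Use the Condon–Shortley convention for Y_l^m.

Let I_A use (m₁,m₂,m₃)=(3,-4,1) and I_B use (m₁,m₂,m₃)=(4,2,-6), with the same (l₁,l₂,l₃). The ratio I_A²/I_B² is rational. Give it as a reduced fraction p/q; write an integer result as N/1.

l's match ⇒ only the (l;m) 3-j factors differ between A and B.
A: triangle coeff Δ(6,4,6) = 1/15315300; Σ_t [0,0]: t=0:+1/414720 = 1/414720; (3j)²=49/2431 [(6 4 6; 3 -4 1)], sign=-1
B: triangle coeff Δ(6,4,6) = 1/15315300; Σ_t [2,2]: t=2:+1/3870720 = 1/3870720; (3j)²=135/6188 [(6 4 6; 4 2 -6)], sign=+1
I_A²/I_B² = (49/2431)/(135/6188) = 1372/1485

1372/1485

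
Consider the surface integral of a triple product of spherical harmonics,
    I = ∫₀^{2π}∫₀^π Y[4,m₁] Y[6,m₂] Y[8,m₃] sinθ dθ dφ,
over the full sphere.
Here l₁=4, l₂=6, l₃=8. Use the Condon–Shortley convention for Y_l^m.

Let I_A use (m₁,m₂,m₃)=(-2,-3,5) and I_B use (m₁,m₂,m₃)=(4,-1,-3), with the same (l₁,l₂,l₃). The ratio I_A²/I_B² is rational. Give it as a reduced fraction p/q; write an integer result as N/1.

3159/2744

l's match ⇒ only the (l;m) 3-j factors differ between A and B.
A: triangle coeff Δ(4,6,8) = 1/23279256; Σ_t [0,2]: t=0:+1/43545600 t=1:−1/9676800 t=2:+1/34836480 = -1/19353600; (3j)²=243/18088 [(4 6 8; -2 -3 5)], sign=+1
B: triangle coeff Δ(4,6,8) = 1/23279256; Σ_t [0,0]: t=0:+1/20736000 = 1/20736000; (3j)²=49/4199 [(4 6 8; 4 -1 -3)], sign=-1
I_A²/I_B² = (243/18088)/(49/4199) = 3159/2744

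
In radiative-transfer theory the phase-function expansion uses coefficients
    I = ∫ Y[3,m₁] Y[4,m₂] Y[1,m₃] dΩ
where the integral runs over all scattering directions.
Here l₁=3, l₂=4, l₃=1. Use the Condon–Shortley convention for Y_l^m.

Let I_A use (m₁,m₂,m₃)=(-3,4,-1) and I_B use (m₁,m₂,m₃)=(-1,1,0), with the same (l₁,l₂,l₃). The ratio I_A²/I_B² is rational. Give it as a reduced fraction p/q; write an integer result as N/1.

28/15

Same 3,4,1: normalisation and zero-m 3j drop out of the ratio.
A: Δ: 6! 0! 2! / 9! → 1/252; sum: t=6:+1/1440 = 1/1440; 3j²(3 4 1; -3 4 -1) = Δ·Π!·Σ² = 1/9  (sign +1)
B: Δ: 6! 0! 2! / 9! → 1/252; sum: t=4:+1/48 = 1/48; 3j²(3 4 1; -1 1 0) = Δ·Π!·Σ² = 5/84  (sign -1)
I_A²/I_B² = (1/9)/(5/84) = 28/15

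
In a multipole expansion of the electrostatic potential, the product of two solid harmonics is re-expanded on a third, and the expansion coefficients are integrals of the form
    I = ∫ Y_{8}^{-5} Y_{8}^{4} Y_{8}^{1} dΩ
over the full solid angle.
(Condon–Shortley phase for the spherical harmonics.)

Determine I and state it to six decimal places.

m-sum 0 ✓  L=24 even ✓  0≤8≤16 ✓
Π(2lᵢ+1) = 17×17×17 = 4913
triangle coeff Δ(8,8,8) = 1/236637794250
Σ_t [0,8]: t=0:+1/65548320768000 t=1:−1/128024064000 t=2:+1/2985984000 t=3:−1/373248000 t=4:+1/191102976 t=5:−1/373248000 t=6:+1/2985984000 t=7:−1/128024064000 t=8:+1/65548320768000 = 11/20808990720
(3j)²=490/96577 [(8 8 8; 0 0 0)], sign=+1
Σ_t [5,8]: t=5:−1/146313216000 t=6:+1/10450944000 t=7:−1/5225472000 t=8:+1/16721510400 = -1/23410114560
(3j)²=45/7429 [(8 8 8; -5 4 1)], sign=+1
⇒ 4πI² = 374850/2482597
I = (+1)√(374850/2482597/(4π)) = 0.10961518

0.109615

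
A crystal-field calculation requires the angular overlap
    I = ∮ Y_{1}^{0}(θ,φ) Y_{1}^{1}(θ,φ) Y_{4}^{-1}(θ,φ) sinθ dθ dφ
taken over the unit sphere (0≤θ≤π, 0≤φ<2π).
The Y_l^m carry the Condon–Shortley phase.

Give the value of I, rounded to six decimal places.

0.000000

triangle: need 0≤l₃≤2, have 4; I=0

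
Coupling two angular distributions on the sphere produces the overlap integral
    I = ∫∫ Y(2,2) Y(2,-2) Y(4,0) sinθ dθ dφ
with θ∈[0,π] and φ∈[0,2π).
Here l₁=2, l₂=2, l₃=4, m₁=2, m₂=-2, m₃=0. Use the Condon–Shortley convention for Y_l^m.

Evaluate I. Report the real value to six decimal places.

m-sum 0 ✓  L=8 even ✓  0≤4≤4 ✓
Π(2lᵢ+1) = 5×5×9 = 225
triangle coeff Δ(2,2,4) = 1/630
Σ_t [0,0]: t=0:+1/16 = 1/16
(3j)²=2/35 [(2 2 4; 0 0 0)], sign=+1
Σ_t [0,0]: t=0:+1/576 = 1/576
(3j)²=1/630 [(2 2 4; 2 -2 0)], sign=+1
⇒ 4πI² = 1/49
I = (+1)√(1/49/(4π)) = 0.04029926

0.040299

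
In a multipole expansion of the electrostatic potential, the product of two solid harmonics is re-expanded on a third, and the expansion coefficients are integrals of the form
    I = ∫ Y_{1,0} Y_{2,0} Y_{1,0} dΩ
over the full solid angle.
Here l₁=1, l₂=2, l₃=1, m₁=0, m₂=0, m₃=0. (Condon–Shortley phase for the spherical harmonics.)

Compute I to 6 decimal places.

m-sum 0 ✓  L=4 even ✓  1≤1≤3 ✓
Π(2lᵢ+1) = 3×5×3 = 45
triangle coeff Δ(1,2,1) = 1/30
Σ_t [1,1]: t=1:−1/1 = -1/1
(3j)²=2/15 [(1 2 1; 0 0 0)], sign=+1
(m-triple is (0,0,0) — same symbol as above.)
⇒ 4πI² = 4/5
I = (+1)√(4/5/(4π)) = 0.25231325

0.252313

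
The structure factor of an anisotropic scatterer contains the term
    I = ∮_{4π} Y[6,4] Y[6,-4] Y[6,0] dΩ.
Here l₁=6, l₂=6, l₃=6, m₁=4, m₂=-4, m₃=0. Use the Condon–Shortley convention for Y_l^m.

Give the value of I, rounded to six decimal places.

m-sum 0 ✓  L=18 even ✓  0≤6≤12 ✓
Π(2lᵢ+1) = 13×13×13 = 2197
triangle coeff Δ(6,6,6) = 1/325909584
Σ_t [0,6]: t=0:+1/373248000 t=1:−1/1728000 t=2:+1/110592 t=3:−1/46656 t=4:+1/110592 t=5:−1/1728000 t=6:+1/373248000 = -7/1555200
(3j)²=400/46189 [(6 6 6; 0 0 0)], sign=-1
Σ_t [0,2]: t=0:+1/1658880 t=1:−1/1728000 t=2:+1/24883200 = 1/15552000
(3j)²=16/46189 [(6 6 6; 4 -4 0)], sign=+1
⇒ 4πI² = 83200/12623809
I = (-1)√(83200/12623809/(4π)) = -0.02290137

-0.022901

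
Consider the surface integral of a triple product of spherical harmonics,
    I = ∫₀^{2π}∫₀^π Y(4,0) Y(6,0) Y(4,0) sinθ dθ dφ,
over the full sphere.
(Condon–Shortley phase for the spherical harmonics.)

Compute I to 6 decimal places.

0.142253

Checks pass: Σm=0; 14 even; l₃=4∈[2,10].
(2·4+1)(2·6+1)(2·4+1) = 1053
Δ: 6! 2! 6! / 15! → 1/1261260
sum: t=2:+1/4608 t=3:−1/1296 t=4:+1/4608 = -7/20736
3j²(4 6 4; 0 0 0) = Δ·Π!·Σ² = 20/1287  (sign -1)
(m-triple is (0,0,0) — same symbol as above.)
combine: 4πI² = 1053·20/1287·20/1287 = 400/1573
take √, sign +1: I = 0.14225276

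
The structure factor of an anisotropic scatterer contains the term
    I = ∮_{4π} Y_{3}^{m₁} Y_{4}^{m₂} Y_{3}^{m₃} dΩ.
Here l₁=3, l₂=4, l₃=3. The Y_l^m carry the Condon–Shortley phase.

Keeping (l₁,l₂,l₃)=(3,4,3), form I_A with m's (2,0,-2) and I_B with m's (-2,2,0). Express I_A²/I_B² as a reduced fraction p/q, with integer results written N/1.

l's match ⇒ only the (l;m) 3-j factors differ between A and B.
A: triangle coeff Δ(3,4,3) = 1/34650; Σ_t [0,1]: t=0:+1/576 t=1:−1/72 = -7/576; (3j)²=7/198 [(3 4 3; 2 0 -2)], sign=+1
B: triangle coeff Δ(3,4,3) = 1/34650; Σ_t [3,4]: t=3:−1/72 t=4:+1/96 = -1/288; (3j)²=1/462 [(3 4 3; -2 2 0)], sign=+1
I_A²/I_B² = (7/198)/(1/462) = 49/3

49/3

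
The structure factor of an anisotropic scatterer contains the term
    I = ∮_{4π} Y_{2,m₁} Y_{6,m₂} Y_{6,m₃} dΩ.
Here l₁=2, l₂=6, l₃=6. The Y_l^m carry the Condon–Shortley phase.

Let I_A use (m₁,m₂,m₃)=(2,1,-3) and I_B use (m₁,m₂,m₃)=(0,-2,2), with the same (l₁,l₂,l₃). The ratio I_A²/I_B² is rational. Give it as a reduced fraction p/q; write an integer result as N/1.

12/5

Same 2,6,6: normalisation and zero-m 3j drop out of the ratio.
A: Δ: 2! 2! 10! / 15! → 1/90090; sum: t=0:+1/120960 = 1/120960; 3j²(2 6 6; 2 1 -3) = Δ·Π!·Σ² = 24/1001  (sign -1)
B: Δ: 2! 2! 10! / 15! → 1/90090; sum: t=0:+1/69120 t=1:−1/30240 t=2:+1/322560 = -1/64512; 3j²(2 6 6; 0 -2 2) = Δ·Π!·Σ² = 10/1001  (sign -1)
I_A²/I_B² = (24/1001)/(10/1001) = 12/5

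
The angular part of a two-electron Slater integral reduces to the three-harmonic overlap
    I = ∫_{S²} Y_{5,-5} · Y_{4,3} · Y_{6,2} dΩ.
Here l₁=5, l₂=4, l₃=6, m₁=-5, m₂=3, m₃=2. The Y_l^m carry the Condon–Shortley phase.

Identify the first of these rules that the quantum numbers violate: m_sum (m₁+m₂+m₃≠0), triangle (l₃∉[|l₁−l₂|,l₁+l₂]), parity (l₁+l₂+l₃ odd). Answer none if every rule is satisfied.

parity

azimuthal sum: -5 + 3 + 2 = 0  ✓
1 ≤ 6 ≤ 9 (triangle on l)  ✓
L = 5 + 4 + 6 = 15 (odd)  ✗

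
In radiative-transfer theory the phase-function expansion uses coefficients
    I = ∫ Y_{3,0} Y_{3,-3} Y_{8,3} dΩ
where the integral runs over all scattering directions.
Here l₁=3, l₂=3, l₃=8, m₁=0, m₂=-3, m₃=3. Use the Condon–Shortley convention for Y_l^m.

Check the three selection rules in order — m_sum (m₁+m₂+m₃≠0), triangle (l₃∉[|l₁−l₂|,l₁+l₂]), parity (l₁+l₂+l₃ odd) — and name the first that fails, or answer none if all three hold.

triangle

Σmᵢ = 0  ✓
l₃∈[|l₁−l₂|,l₁+l₂]=[0,6], have l₃=8  ✗
Σlᵢ = 14 ⇒ even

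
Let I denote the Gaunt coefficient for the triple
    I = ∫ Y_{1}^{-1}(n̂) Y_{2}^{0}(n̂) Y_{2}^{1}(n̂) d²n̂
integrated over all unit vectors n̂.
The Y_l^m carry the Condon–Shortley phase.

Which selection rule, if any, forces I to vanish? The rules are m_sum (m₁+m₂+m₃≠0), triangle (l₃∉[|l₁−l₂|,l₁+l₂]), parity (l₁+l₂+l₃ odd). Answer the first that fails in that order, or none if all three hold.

parity

m₁+m₂+m₃ = -1 + 0 + 1 = 0  ✓
triangle: |1−2|=1 ≤ l₃=2 ≤ 1+2=3  ✓
parity: l₁+l₂+l₃ = 5 is odd  ✗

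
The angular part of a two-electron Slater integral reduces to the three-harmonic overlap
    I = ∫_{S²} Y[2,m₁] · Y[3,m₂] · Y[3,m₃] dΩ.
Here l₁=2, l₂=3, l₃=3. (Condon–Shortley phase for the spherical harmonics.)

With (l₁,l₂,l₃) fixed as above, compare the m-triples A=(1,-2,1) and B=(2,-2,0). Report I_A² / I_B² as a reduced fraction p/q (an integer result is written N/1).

3/4

Same 2,3,3: normalisation and zero-m 3j drop out of the ratio.
A: Δ: 2! 2! 4! / 9! → 1/3780; sum: t=0:+1/12 t=1:−1/48 = 1/16; 3j²(2 3 3; 1 -2 1) = Δ·Π!·Σ² = 1/28  (sign +1)
B: Δ: 2! 2! 4! / 9! → 1/3780; sum: t=0:+1/24 = 1/24; 3j²(2 3 3; 2 -2 0) = Δ·Π!·Σ² = 1/21  (sign -1)
I_A²/I_B² = (1/28)/(1/21) = 3/4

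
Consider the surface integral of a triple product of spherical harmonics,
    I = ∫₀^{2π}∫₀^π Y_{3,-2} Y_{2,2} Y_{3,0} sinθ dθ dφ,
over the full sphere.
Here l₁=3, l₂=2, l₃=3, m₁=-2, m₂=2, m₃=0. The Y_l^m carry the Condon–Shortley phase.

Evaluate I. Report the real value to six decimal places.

Rules hold: Σm=0, L=8 even, 1≤3≤5.
N = 7·5·7 = 245
Δ = 2!·4!·2!/9! = 1/3780
Racah Σ t=0..2: t=0:+1/24 t=1:−1/4 t=2:+1/24 = -1/6
⇒ 3j(3 2 3; 0 0 0)² = 4/105, sgn +1
Racah Σ t=2..2: t=2:+1/24 = 1/24
⇒ 3j(3 2 3; -2 2 0)² = 1/21, sgn -1
4πI² = N·(3j₀)²·(3jₘ)² = 4/9
I = -1·√(0.444444/4π) = -0.18806319

-0.188063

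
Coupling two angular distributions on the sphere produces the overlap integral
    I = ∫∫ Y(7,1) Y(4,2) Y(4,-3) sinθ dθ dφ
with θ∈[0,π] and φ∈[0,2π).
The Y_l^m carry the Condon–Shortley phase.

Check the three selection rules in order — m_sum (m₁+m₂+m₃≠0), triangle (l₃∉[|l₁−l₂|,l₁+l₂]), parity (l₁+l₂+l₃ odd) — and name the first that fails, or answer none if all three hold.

m₁+m₂+m₃ = 1 + 2 − 3 = 0  ✓
triangle: |7−4|=3 ≤ l₃=4 ≤ 7+4=11  ✓
parity: l₁+l₂+l₃ = 15 is odd  ✗

parity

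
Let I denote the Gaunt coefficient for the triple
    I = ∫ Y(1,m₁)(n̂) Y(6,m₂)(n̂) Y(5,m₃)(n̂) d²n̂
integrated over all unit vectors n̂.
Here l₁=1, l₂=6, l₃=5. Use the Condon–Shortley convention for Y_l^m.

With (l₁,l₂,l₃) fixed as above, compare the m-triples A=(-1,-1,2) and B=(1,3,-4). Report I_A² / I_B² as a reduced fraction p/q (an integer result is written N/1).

l's match ⇒ only the (l;m) 3-j factors differ between A and B.
A: triangle coeff Δ(1,6,5) = 1/858; Σ_t [2,2]: t=2:+1/60480 = 1/60480; (3j)²=5/429 [(1 6 5; -1 -1 2)], sign=-1
B: triangle coeff Δ(1,6,5) = 1/858; Σ_t [0,0]: t=0:+1/725760 = 1/725760; (3j)²=1/286 [(1 6 5; 1 3 -4)], sign=-1
I_A²/I_B² = (5/429)/(1/286) = 10/3

10/3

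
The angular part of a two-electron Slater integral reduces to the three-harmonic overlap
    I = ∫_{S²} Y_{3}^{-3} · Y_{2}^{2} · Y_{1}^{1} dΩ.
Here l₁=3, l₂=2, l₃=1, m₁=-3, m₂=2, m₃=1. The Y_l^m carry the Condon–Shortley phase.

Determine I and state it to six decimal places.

-0.319865

Rules hold: Σm=0, L=6 even, 1≤1≤5.
N = 7·5·3 = 105
Δ = 4!·2!·0!/7! = 1/105
Racah Σ t=2..2: t=2:+1/4 = 1/4
⇒ 3j(3 2 1; 0 0 0)² = 3/35, sgn -1
Racah Σ t=4..4: t=4:+1/48 = 1/48
⇒ 3j(3 2 1; -3 2 1)² = 1/7, sgn +1
4πI² = N·(3j₀)²·(3jₘ)² = 9/7
I = -1·√(1.28571/4π) = -0.31986543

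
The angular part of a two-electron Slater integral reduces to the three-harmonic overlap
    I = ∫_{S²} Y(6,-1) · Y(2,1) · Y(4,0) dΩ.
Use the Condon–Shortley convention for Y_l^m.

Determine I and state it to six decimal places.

-0.210395

m-sum 0 ✓  L=12 even ✓  4≤4≤8 ✓
Π(2lᵢ+1) = 13×5×9 = 585
triangle coeff Δ(6,2,4) = 1/6435
Σ_t [2,2]: t=2:+1/2304 = 1/2304
(3j)²=5/143 [(6 2 4; 0 0 0)], sign=+1
Σ_t [3,3]: t=3:−1/3456 = -1/3456
(3j)²=35/1287 [(6 2 4; -1 1 0)], sign=-1
⇒ 4πI² = 875/1573
I = (-1)√(875/1573/(4π)) = -0.21039467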